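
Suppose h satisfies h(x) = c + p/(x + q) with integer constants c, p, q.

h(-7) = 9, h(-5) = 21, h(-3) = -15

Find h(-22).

4

(h(x) − c)(x + q) = p for each data point; the three points give a linear system in c and q, then p follows.
Solving: c = 3, q = 4, p = -18, so h(x) = 3 − 18/(x + 4).
Then h(-22) = 3 − 18/(-18) = 4.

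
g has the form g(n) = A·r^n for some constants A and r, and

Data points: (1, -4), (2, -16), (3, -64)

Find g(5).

-1024

Consecutive ratio: -16/(-4) = 4, and -64/(-16) = 4, so r = 4.
Then A·4^1 = -4 gives A = -1, and g(n) = -1·4^n.
g(5) = -1·4^5 = -1024.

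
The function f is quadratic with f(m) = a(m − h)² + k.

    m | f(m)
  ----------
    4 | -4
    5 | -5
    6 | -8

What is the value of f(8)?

-20

First differences -1, -3; second difference -2 = 2a, so a = -1.
Expanding, the m-coefficient is −2ah = 2h; matching it to the data gives h = 4, and then k = -4.
So f(m) = -1(m − 4)² − 4.
f(8) = -1·4² − 4 = -20.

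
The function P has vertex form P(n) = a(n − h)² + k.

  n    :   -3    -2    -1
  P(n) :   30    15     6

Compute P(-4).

51

First differences -15, -9; second difference 6 = 2a, so a = 3.
Expanding, the n-coefficient is −2ah = -6h; matching it to the data gives h = 0, and then k = 3.
So P(n) = 3(n + 0)² + 3.
P(-4) = 3·(-4)² + 3 = 51.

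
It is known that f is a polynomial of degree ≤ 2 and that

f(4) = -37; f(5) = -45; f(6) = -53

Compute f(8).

-69

First differences: -8, -8.
Level-1 differences are constant, so f has degree 1.
Fitting a degree-1 polynomial gives f(k) = -8k - 5.
Then f(8) = -69.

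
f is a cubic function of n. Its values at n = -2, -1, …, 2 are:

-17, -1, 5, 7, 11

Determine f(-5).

First differences: 16, 6, 2, 4. Second differences: -10, -4, 2. Third differences: 6, 6.
Level-3 differences are constant, so f has degree 3.
Fitting a degree-3 polynomial gives f(n) = n³ - 2n² + 3n + 5.
Then f(-5) = -185.

-185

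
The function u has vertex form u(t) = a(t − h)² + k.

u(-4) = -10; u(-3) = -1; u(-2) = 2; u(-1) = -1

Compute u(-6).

First differences 9, 3, -3; second difference -6 = 2a, so a = -3.
Expanding, the t-coefficient is −2ah = 6h; matching it to the data gives h = -2, and then k = 2.
So u(t) = -3(t + 2)² + 2.
u(-6) = -3·(-4)² + 2 = -46.

-46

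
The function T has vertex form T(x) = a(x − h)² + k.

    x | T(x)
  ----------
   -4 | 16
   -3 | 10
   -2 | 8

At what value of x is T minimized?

-2

First differences -6, -2; second difference 4 = 2a, so a = 2.
Expanding, the x-coefficient is −2ah = -4h; matching it to the data gives h = -2, and then k = 8.
So T(x) = 2(x + 2)² + 8.
Hence h = -2.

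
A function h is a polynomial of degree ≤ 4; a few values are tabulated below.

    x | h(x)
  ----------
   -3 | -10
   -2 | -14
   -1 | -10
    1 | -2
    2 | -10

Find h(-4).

Write h(x) = ax^4 + bx³ + cx² + dx + e; the 5 given values yield a linear system in the 5 coefficients.
Solving, the leading coefficient vanishes, and h(x) = -x³ - 2x² + 5x - 4.
Then h(-4) = 8.

8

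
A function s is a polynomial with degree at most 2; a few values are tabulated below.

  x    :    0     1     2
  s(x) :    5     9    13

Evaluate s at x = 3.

17

First differences: 4, 4.
Level-1 differences are constant, so s has degree 1.
Extending the table by one column gives the next first difference 4, so s(3) = 13 + 4 = 17.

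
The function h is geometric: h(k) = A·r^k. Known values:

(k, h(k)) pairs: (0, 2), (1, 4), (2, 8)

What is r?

Consecutive ratio: 4/2 = 2, and 8/4 = 2, so r = 2.
Then A·2^0 = 2 gives A = 2, and h(k) = 2·2^k.

2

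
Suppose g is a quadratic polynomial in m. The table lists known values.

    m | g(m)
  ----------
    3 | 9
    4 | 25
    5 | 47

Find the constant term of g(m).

-3

Write g(m) = am² + bm + c; the 3 given values yield a linear system in the 3 coefficients.
Solving, g(m) = 3m² - 5m - 3.
The constant term is g(0) = -3.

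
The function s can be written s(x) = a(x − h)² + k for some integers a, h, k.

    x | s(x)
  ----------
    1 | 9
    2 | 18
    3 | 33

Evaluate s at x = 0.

First differences 9, 15; second difference 6 = 2a, so a = 3.
Expanding, the x-coefficient is −2ah = -6h; matching it to the data gives h = 0, and then k = 6.
So s(x) = 3(x + 0)² + 6.
s(0) = 3·0² + 6 = 6.

6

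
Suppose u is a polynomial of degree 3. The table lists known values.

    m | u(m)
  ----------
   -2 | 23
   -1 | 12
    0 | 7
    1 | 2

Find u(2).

-9

Write u(m) = am³ + bm² + cm + d; the 4 given values yield a linear system in the 4 coefficients.
Solving, u(m) = -m³ - 4m + 7.
Then u(2) = -9.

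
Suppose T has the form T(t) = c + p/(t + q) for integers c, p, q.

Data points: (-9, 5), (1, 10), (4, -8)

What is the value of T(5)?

(T(t) − c)(t + q) = p for each data point; the three points give a linear system in c and q, then p follows.
Solving: c = 4, q = -3, p = -12, so T(t) = 4 − 12/(t − 3).
Then T(5) = 4 − 12/2 = -2.

-2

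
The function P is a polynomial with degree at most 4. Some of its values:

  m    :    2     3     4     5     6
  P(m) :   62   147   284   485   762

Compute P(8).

1592

First differences: 85, 137, 201, 277. Second differences: 52, 64, 76. Third differences: 12, 12.
Level-3 differences are constant, so P has degree 3.
Fitting a degree-3 polynomial gives P(m) = 2m³ + 8m² + 7m.
Then P(8) = 1592.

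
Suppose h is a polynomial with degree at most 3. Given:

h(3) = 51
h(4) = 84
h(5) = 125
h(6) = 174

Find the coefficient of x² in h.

First differences: 33, 41, 49. Second differences: 8, 8.
Level-2 differences are constant, so h has degree 2.
Fitting a degree-2 polynomial gives h(x) = 4x² + 5x.
The coefficient of x² is 4.

4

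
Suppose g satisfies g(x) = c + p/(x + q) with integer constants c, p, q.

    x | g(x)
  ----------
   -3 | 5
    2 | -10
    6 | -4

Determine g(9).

(g(x) − c)(x + q) = p for each data point; the three points give a linear system in c and q, then p follows.
Solving: c = -1, q = 0, p = -18, so g(x) = -1 − 18/(x + 0).
Then g(9) = -1 − 18/9 = -3.

-3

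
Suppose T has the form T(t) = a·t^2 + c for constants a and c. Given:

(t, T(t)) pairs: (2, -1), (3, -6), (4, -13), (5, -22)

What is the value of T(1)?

From T(2) = -1 and T(3) = -6: 4a + c = -1 and 9a + c = -6.
Subtracting: 5a = -5, so a = -1; then c = -1 − (-1)·4 = 3.
So T(t) = -1t² + 3, and T(1) = 2.

2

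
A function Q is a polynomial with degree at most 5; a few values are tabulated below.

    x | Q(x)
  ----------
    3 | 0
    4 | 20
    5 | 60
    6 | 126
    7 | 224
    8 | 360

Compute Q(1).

-4

Write Q(x) = ax^5 + bx^4 + cx³ + dx² + ex + p; the 6 given values yield a linear system in the 6 coefficients.
Solving, the top 2 coefficients vanish, and Q(x) = x³ - 2x² - 3x.
Then Q(1) = -4.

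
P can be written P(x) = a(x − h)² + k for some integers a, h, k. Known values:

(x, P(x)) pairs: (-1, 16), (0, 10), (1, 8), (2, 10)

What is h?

1

First differences -6, -2, 2; second difference 4 = 2a, so a = 2.
Expanding, the x-coefficient is −2ah = -4h; matching it to the data gives h = 1, and then k = 8.
So P(x) = 2(x − 1)² + 8.
Hence h = 1.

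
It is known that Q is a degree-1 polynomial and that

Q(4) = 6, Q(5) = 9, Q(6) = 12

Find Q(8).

18

Write Q(x) = ax + b; the 3 given values yield a linear system in the 2 coefficients.
Solving, Q(x) = 3x - 6.
Then Q(8) = 18.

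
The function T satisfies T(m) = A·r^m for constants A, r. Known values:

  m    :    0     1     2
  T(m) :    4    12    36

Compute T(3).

Consecutive ratio: 12/4 = 3, and 36/12 = 3, so r = 3.
Then A·3^0 = 4 gives A = 4, and T(m) = 4·3^m.
T(3) = 4·3^3 = 108.

108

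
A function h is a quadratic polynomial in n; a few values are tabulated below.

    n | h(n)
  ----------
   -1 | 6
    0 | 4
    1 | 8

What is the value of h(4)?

Write h(n) = an² + bn + c; the 3 given values yield a linear system in the 3 coefficients.
Solving, h(n) = 3n² + n + 4.
Then h(4) = 56.

56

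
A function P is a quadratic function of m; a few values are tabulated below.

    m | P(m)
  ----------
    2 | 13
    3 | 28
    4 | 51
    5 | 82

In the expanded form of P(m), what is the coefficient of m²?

4

Write P(m) = am² + bm + c; the 4 given values yield a linear system in the 3 coefficients.
Solving, P(m) = 4m² - 5m + 7.
The coefficient of m² is 4.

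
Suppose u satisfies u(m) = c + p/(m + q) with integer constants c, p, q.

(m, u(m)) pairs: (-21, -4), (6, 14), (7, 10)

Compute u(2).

(u(m) − c)(m + q) = p for each data point; the three points give a linear system in c and q, then p follows.
Solving: c = -2, q = -3, p = 48, so u(m) = -2 + 48/(m − 3).
Then u(2) = -2 + 48/(-1) = -50.

-50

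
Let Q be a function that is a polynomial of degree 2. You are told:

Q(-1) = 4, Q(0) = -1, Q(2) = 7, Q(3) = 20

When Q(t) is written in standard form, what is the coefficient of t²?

3

Write Q(t) = at² + bt + c; the 4 given values yield a linear system in the 3 coefficients.
Solving, Q(t) = 3t² - 2t - 1.
The coefficient of t² is 3.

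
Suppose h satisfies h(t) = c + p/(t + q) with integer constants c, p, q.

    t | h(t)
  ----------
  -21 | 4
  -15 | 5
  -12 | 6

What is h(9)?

(h(t) − c)(t + q) = p for each data point; the three points give a linear system in c and q, then p follows.
Solving: c = 2, q = 3, p = -36, so h(t) = 2 − 36/(t + 3).
Then h(9) = 2 − 36/12 = -1.

-1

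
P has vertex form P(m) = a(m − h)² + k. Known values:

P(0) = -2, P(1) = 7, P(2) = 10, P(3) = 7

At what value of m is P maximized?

First differences 9, 3, -3; second difference -6 = 2a, so a = -3.
Expanding, the m-coefficient is −2ah = 6h; matching it to the data gives h = 2, and then k = 10.
So P(m) = -3(m − 2)² + 10.
Hence h = 2.

2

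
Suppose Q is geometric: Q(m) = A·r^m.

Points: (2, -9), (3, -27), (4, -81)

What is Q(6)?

Consecutive ratio: -27/(-9) = 3, and -81/(-27) = 3, so r = 3.
Then A·3^2 = -9 gives A = -1, and Q(m) = -1·3^m.
Q(6) = -1·3^6 = -729.

-729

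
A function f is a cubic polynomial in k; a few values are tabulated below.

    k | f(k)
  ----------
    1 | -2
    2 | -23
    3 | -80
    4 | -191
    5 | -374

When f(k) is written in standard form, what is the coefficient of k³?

-3

Write f(k) = ak³ + bk² + ck + d; the 5 given values yield a linear system in the 4 coefficients.
Solving, f(k) = -3k³ + 1.
The coefficient of k³ is -3.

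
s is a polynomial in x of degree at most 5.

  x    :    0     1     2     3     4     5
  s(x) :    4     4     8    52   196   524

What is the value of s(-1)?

-4

First differences: 0, 4, 44, 144, 328. Second differences: 4, 40, 100, 184. Third differences: 36, 60, 84. Fourth differences: 24, 24.
Level-4 differences are constant, so s has degree 4.
Fitting a degree-4 polynomial gives s(x) = x^4 - 5x² + 4x + 4.
Then s(-1) = -4.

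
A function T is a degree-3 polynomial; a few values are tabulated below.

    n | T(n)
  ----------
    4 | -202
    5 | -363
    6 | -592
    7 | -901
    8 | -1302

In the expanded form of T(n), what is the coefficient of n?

First differences: -161, -229, -309, -401. Second differences: -68, -80, -92. Third differences: -12, -12.
Level-3 differences are constant, so T has degree 3.
Fitting a degree-3 polynomial gives T(n) = -2n³ - 4n² - 3n + 2.
The coefficient of n is -3.

-3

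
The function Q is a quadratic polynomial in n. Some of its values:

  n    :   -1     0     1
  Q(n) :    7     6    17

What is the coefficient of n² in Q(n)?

Write Q(n) = an² + bn + c; the 3 given values yield a linear system in the 3 coefficients.
Solving, Q(n) = 6n² + 5n + 6.
The coefficient of n² is 6.

6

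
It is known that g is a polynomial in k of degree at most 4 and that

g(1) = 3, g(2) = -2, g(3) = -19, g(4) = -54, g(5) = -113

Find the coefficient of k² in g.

Write g(k) = ak^4 + bk³ + ck² + dk + e; the 5 given values yield a linear system in the 5 coefficients.
Solving, the leading coefficient vanishes, and g(k) = -k³ + 2k + 2.
The coefficient of k² is 0.

0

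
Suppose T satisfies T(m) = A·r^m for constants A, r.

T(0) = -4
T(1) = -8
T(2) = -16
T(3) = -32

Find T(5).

-128

Consecutive ratio: -8/(-4) = 2, and -16/(-8) = 2, so r = 2.
Then A·2^0 = -4 gives A = -4, and T(m) = -4·2^m.
T(5) = -4·2^5 = -128.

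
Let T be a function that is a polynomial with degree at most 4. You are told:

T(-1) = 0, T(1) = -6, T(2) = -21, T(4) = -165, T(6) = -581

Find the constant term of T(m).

-5

Write T(m) = am^4 + bm³ + cm² + dm + e; the 5 given values yield a linear system in the 5 coefficients.
Solving, the leading coefficient vanishes, and T(m) = -3m³ + 2m² - 5.
The constant term is T(0) = -5.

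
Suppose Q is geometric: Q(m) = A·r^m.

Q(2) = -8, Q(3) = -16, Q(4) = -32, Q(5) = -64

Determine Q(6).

Consecutive ratio: -16/(-8) = 2, and -32/(-16) = 2, so r = 2.
Then A·2^2 = -8 gives A = -2, and Q(m) = -2·2^m.
Q(6) = -2·2^6 = -128.

-128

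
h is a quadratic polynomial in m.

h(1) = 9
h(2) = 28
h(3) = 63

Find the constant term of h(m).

6

Write h(m) = am² + bm + c; the 3 given values yield a linear system in the 3 coefficients.
Solving, h(m) = 8m² - 5m + 6.
The constant term is h(0) = 6.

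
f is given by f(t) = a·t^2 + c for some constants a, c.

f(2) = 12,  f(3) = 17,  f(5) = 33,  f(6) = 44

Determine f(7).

57

From f(2) = 12 and f(3) = 17: 4a + c = 12 and 9a + c = 17.
Subtracting: 5a = 5, so a = 1; then c = 12 − 1·4 = 8.
So f(t) = 1t² + 8, and f(7) = 57.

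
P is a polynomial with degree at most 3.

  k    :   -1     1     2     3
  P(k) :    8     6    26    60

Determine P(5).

Write P(k) = ak³ + bk² + ck + d; the 4 given values yield a linear system in the 4 coefficients.
Solving, the leading coefficient vanishes, and P(k) = 7k² - k.
Then P(5) = 170.

170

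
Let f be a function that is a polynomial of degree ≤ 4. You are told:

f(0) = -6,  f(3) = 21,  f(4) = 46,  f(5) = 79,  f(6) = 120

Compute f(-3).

39

Write f(m) = am^4 + bm³ + cm² + dm + e; the 5 given values yield a linear system in the 5 coefficients.
Solving, the top 2 coefficients vanish, and f(m) = 4m² - 3m - 6.
Then f(-3) = 39.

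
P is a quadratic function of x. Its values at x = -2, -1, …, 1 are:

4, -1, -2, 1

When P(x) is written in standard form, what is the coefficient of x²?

2

First differences: -5, -1, 3. Second differences: 4, 4.
Level-2 differences are constant, so P has degree 2.
Fitting a degree-2 polynomial gives P(x) = 2x² + x - 2.
The coefficient of x² is 2.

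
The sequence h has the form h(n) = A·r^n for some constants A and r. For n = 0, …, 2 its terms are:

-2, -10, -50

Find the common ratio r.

5

Consecutive ratio: -10/(-2) = 5, and -50/(-10) = 5, so r = 5.
Then A·5^0 = -2 gives A = -2, and h(n) = -2·5^n.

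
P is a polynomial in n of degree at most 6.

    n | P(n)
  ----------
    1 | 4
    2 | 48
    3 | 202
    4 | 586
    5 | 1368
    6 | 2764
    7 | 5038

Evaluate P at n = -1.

6

First differences: 44, 154, 384, 782, 1396, 2274. Second differences: 110, 230, 398, 614, 878. Third differences: 120, 168, 216, 264. Fourth differences: 48, 48, 48.
Level-4 differences are constant, so P has degree 4.
Fitting a degree-4 polynomial gives P(n) = 2n^4 + 5n² - n - 2.
Then P(-1) = 6.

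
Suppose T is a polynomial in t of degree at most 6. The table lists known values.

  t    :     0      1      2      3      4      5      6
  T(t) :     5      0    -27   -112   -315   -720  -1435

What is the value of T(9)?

-6880

First differences: -5, -27, -85, -203, -405, -715. Second differences: -22, -58, -118, -202, -310. Third differences: -36, -60, -84, -108. Fourth differences: -24, -24, -24.
Level-4 differences are constant, so T has degree 4.
Fitting a degree-4 polynomial gives T(t) = -t^4 - 4t² + 5.
Then T(9) = -6880.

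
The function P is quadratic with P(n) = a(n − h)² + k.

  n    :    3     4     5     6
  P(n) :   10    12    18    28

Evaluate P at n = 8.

60

First differences 2, 6, 10; second difference 4 = 2a, so a = 2.
Expanding, the n-coefficient is −2ah = -4h; matching it to the data gives h = 3, and then k = 10.
So P(n) = 2(n − 3)² + 10.
P(8) = 2·5² + 10 = 60.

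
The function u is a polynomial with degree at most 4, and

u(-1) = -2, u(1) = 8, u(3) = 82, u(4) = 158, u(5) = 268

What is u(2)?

34

Write u(k) = ak^4 + bk³ + ck² + dk + e; the 5 given values yield a linear system in the 5 coefficients.
Solving, the leading coefficient vanishes, and u(k) = k³ + 5k² + 4k - 2.
Then u(2) = 34.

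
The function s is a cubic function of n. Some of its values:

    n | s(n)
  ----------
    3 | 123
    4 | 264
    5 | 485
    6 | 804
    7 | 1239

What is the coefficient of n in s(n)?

First differences: 141, 221, 319, 435. Second differences: 80, 98, 116. Third differences: 18, 18.
Level-3 differences are constant, so s has degree 3.
Fitting a degree-3 polynomial gives s(n) = 3n³ + 4n² + 2n.
The coefficient of n is 2.

2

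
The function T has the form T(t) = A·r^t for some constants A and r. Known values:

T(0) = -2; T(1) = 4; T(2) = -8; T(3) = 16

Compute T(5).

Consecutive ratio: 4/(-2) = -2, and -8/4 = -2, so r = -2.
Then A·(-2)^0 = -2 gives A = -2, and T(t) = -2·(-2)^t.
T(5) = -2·(-2)^5 = 64.

64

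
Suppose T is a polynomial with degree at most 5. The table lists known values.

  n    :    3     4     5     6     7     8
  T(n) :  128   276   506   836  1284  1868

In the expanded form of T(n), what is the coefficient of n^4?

First differences: 148, 230, 330, 448, 584. Second differences: 82, 100, 118, 136. Third differences: 18, 18, 18.
Level-3 differences are constant, so T has degree 3.
Fitting a degree-3 polynomial gives T(n) = 3n³ + 5n² + 2n - 4.
The coefficient of n^4 is 0.

0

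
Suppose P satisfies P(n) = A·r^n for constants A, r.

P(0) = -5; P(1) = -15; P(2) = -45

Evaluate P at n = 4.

Consecutive ratio: -15/(-5) = 3, and -45/(-15) = 3, so r = 3.
Then A·3^0 = -5 gives A = -5, and P(n) = -5·3^n.
P(4) = -5·3^4 = -405.

-405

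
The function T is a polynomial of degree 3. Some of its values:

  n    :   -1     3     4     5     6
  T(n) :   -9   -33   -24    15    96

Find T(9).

711

Write T(n) = an³ + bn² + cn + d; the 5 given values yield a linear system in the 4 coefficients.
Solving, T(n) = 2n³ - 9n² - 2n.
Then T(9) = 711.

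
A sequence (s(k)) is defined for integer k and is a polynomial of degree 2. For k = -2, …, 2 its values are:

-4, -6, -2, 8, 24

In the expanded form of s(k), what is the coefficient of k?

First differences: -2, 4, 10, 16. Second differences: 6, 6, 6.
Level-2 differences are constant, so s has degree 2.
Fitting a degree-2 polynomial gives s(k) = 3k² + 7k - 2.
The coefficient of k is 7.

7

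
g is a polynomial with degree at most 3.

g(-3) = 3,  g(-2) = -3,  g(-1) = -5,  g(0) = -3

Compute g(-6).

45

Write g(k) = ak³ + bk² + ck + d; the 4 given values yield a linear system in the 4 coefficients.
Solving, the leading coefficient vanishes, and g(k) = 2k² + 4k - 3.
Then g(-6) = 45.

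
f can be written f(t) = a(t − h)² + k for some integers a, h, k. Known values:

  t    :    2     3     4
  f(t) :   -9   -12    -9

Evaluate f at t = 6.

First differences -3, 3; second difference 6 = 2a, so a = 3.
Expanding, the t-coefficient is −2ah = -6h; matching it to the data gives h = 3, and then k = -12.
So f(t) = 3(t − 3)² − 12.
f(6) = 3·3² − 12 = 15.

15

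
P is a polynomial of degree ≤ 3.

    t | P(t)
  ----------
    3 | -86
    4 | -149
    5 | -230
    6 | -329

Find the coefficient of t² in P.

Write P(t) = at³ + bt² + ct + d; the 4 given values yield a linear system in the 4 coefficients.
Solving, the leading coefficient vanishes, and P(t) = -9t² - 5.
The coefficient of t² is -9.

-9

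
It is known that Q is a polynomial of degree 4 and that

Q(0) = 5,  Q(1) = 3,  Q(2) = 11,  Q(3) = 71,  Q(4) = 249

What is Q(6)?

Write Q(x) = ax^4 + bx³ + cx² + dx + e; the 5 given values yield a linear system in the 5 coefficients.
Solving, Q(x) = x^4 + x³ - 5x² + x + 5.
Then Q(6) = 1343.

1343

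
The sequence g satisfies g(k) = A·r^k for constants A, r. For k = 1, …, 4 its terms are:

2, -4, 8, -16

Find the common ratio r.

Consecutive ratio: -4/2 = -2, and 8/(-4) = -2, so r = -2.
Then A·(-2)^1 = 2 gives A = -1, and g(k) = -1·(-2)^k.

-2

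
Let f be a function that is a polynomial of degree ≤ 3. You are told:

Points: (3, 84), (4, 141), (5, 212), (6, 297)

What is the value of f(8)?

Write f(x) = ax³ + bx² + cx + d; the 4 given values yield a linear system in the 4 coefficients.
Solving, the leading coefficient vanishes, and f(x) = 7x² + 8x - 3.
Then f(8) = 509.

509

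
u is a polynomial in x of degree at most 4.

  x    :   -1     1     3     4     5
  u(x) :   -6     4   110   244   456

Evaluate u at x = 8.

1740

Write u(x) = ax^4 + bx³ + cx² + dx + e; the 5 given values yield a linear system in the 5 coefficients.
Solving, the leading coefficient vanishes, and u(x) = 3x³ + 3x² + 2x - 4.
Then u(8) = 1740.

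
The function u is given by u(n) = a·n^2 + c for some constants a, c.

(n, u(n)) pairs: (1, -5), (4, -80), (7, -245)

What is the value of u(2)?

-20

From u(1) = -5 and u(4) = -80: 1a + c = -5 and 16a + c = -80.
Subtracting: 15a = -75, so a = -5; then c = -5 − (-5)·1 = 0.
So u(n) = -5n² + 0, and u(2) = -20.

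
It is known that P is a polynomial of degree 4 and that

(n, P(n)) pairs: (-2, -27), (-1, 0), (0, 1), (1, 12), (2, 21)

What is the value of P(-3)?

Write P(n) = an^4 + bn³ + cn² + dn + e; the 5 given values yield a linear system in the 5 coefficients.
Solving, P(n) = -2n^4 + 2n³ + 7n² + 4n + 1.
Then P(-3) = -164.

-164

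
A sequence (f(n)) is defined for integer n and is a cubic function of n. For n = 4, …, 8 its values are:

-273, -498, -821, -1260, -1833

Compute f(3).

First differences: -225, -323, -439, -573. Second differences: -98, -116, -134. Third differences: -18, -18.
Level-3 differences are constant, so f has degree 3.
Fitting a degree-3 polynomial gives f(n) = -3n³ - 4n² - 6n + 7.
Then f(3) = -128.

-128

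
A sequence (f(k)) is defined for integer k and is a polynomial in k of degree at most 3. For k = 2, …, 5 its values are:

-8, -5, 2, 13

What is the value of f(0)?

First differences: 3, 7, 11. Second differences: 4, 4.
Level-2 differences are constant, so f has degree 2.
Fitting a degree-2 polynomial gives f(k) = 2k² - 7k - 2.
Then f(0) = -2.

-2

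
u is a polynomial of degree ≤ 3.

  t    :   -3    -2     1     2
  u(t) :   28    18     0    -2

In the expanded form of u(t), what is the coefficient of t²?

Write u(t) = at³ + bt² + ct + d; the 4 given values yield a linear system in the 4 coefficients.
Solving, the leading coefficient vanishes, and u(t) = t² - 5t + 4.
The coefficient of t² is 1.

1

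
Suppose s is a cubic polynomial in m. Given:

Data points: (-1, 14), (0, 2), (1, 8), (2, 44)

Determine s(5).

Write s(m) = am³ + bm² + cm + d; the 4 given values yield a linear system in the 4 coefficients.
Solving, s(m) = 2m³ + 9m² - 5m + 2.
Then s(5) = 452.

452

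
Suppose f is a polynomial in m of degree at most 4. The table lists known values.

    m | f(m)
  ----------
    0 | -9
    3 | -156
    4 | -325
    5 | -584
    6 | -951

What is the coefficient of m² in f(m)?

Write f(m) = am^4 + bm³ + cm² + dm + e; the 5 given values yield a linear system in the 5 coefficients.
Solving, the leading coefficient vanishes, and f(m) = -3m³ - 9m² + 5m - 9.
The coefficient of m² is -9.

-9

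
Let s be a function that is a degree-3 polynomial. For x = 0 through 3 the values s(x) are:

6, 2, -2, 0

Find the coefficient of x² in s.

Write s(x) = ax³ + bx² + cx + d; the 4 given values yield a linear system in the 4 coefficients.
Solving, s(x) = x³ - 3x² - 2x + 6.
The coefficient of x² is -3.

-3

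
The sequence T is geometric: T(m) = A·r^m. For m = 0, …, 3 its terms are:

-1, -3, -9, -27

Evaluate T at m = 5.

-243

Consecutive ratio: -3/(-1) = 3, and -9/(-3) = 3, so r = 3.
Then A·3^0 = -1 gives A = -1, and T(m) = -1·3^m.
T(5) = -1·3^5 = -243.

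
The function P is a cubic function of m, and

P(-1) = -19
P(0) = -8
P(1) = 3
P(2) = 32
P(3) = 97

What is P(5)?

Write P(m) = am³ + bm² + cm + d; the 5 given values yield a linear system in the 4 coefficients.
Solving, P(m) = 3m³ + 8m - 8.
Then P(5) = 407.

407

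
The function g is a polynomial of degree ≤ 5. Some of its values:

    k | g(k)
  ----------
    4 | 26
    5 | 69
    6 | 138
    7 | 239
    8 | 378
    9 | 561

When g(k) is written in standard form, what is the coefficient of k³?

1

First differences: 43, 69, 101, 139, 183. Second differences: 26, 32, 38, 44. Third differences: 6, 6, 6.
Level-3 differences are constant, so g has degree 3.
Fitting a degree-3 polynomial gives g(k) = k³ - 2k² - 6.
The coefficient of k³ is 1.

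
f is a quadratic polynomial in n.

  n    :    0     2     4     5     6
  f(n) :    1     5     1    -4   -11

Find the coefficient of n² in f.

Write f(n) = an² + bn + c; the 5 given values yield a linear system in the 3 coefficients.
Solving, f(n) = -n² + 4n + 1.
The coefficient of n² is -1.

-1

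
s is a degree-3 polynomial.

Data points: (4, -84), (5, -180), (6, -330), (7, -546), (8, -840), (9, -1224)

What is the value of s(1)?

0

First differences: -96, -150, -216, -294, -384. Second differences: -54, -66, -78, -90. Third differences: -12, -12, -12.
Level-3 differences are constant, so s has degree 3.
Fitting a degree-3 polynomial gives s(m) = -2m³ + 3m² - m.
Then s(1) = 0.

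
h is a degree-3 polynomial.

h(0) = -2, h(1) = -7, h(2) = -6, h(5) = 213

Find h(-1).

-9

Write h(m) = am³ + bm² + cm + d; the 4 given values yield a linear system in the 4 coefficients.
Solving, h(m) = 3m³ - 6m² - 2m - 2.
Then h(-1) = -9.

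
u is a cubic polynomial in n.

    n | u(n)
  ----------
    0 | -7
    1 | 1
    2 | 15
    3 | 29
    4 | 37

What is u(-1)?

-3

Write u(n) = an³ + bn² + cn + d; the 5 given values yield a linear system in the 4 coefficients.
Solving, u(n) = -n³ + 6n² + 3n - 7.
Then u(-1) = -3.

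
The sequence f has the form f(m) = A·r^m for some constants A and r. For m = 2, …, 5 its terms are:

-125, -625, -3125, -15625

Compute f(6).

-78125

Consecutive ratio: -625/(-125) = 5, and -3125/(-625) = 5, so r = 5.
Then A·5^2 = -125 gives A = -5, and f(m) = -5·5^m.
f(6) = -5·5^6 = -78125.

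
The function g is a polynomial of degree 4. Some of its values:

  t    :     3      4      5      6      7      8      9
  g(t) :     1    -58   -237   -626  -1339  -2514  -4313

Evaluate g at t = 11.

First differences: -59, -179, -389, -713, -1175, -1799. Second differences: -120, -210, -324, -462, -624. Third differences: -90, -114, -138, -162. Fourth differences: -24, -24, -24.
Level-4 differences are constant, so g has degree 4.
Fitting a degree-4 polynomial gives g(t) = -t^4 + 3t³ + t² - 2t - 2.
Then g(11) = -10551.

-10551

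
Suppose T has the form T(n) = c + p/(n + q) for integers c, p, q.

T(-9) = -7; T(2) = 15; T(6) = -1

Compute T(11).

(T(n) − c)(n + q) = p for each data point; the three points give a linear system in c and q, then p follows.
Solving: c = -5, q = -1, p = 20, so T(n) = -5 + 20/(n − 1).
Then T(11) = -5 + 20/10 = -3.

-3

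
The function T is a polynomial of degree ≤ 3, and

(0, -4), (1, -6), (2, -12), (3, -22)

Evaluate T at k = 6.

-76

First differences: -2, -6, -10. Second differences: -4, -4.
Level-2 differences are constant, so T has degree 2.
Fitting a degree-2 polynomial gives T(k) = -2k² - 4.
Then T(6) = -76.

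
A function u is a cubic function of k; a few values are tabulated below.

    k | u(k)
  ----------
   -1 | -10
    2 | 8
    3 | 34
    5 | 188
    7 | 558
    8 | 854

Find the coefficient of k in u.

3

Write u(k) = ak³ + bk² + ck + d; the 6 given values yield a linear system in the 4 coefficients.
Solving, u(k) = 2k³ - 3k² + 3k - 2.
The coefficient of k is 3.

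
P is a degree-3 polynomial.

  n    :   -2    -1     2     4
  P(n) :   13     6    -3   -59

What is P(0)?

Write P(n) = an³ + bn² + cn + d; the 4 given values yield a linear system in the 4 coefficients.
Solving, P(n) = -n³ + 5.
Then P(0) = 5.

5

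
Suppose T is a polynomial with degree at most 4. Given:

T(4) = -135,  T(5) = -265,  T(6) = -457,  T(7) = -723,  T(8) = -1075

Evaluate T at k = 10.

Write T(k) = ak^4 + bk³ + ck² + dk + e; the 5 given values yield a linear system in the 5 coefficients.
Solving, the leading coefficient vanishes, and T(k) = -2k³ - k² + k + 5.
Then T(10) = -2085.

-2085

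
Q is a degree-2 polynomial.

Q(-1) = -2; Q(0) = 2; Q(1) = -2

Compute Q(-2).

Write Q(n) = an² + bn + c; the 3 given values yield a linear system in the 3 coefficients.
Solving, Q(n) = -4n² + 2.
Then Q(-2) = -14.

-14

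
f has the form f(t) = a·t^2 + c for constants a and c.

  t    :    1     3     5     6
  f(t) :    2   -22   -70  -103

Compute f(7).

-142

From f(1) = 2 and f(3) = -22: 1a + c = 2 and 9a + c = -22.
Subtracting: 8a = -24, so a = -3; then c = 2 − (-3)·1 = 5.
So f(t) = -3t² + 5, and f(7) = -142.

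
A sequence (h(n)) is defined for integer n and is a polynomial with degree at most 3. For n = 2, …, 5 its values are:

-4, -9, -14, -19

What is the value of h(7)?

-29

First differences: -5, -5, -5.
Level-1 differences are constant, so h has degree 1.
Fitting a degree-1 polynomial gives h(n) = -5n + 6.
Then h(7) = -29.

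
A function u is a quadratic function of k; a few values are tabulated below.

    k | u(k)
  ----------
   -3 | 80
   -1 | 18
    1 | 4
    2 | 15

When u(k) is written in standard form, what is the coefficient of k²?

Write u(k) = ak² + bk + c; the 4 given values yield a linear system in the 3 coefficients.
Solving, u(k) = 6k² - 7k + 5.
The coefficient of k² is 6.

6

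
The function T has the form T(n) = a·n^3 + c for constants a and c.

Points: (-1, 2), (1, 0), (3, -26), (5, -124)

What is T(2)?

-7

From T(-1) = 2 and T(1) = 0: -1a + c = 2 and 1a + c = 0.
Subtracting: 2a = -2, so a = -1; then c = 2 − (-1)·(-1) = 1.
So T(n) = -1n³ + 1, and T(2) = -7.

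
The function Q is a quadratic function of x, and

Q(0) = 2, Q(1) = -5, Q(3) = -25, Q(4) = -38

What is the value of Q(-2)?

10

Write Q(x) = ax² + bx + c; the 4 given values yield a linear system in the 3 coefficients.
Solving, Q(x) = -x² - 6x + 2.
Then Q(-2) = 10.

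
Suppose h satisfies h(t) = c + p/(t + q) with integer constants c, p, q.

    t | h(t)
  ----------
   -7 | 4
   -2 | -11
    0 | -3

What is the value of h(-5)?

7

(h(t) − c)(t + q) = p for each data point; the three points give a linear system in c and q, then p follows.
Solving: c = 1, q = 3, p = -12, so h(t) = 1 − 12/(t + 3).
Then h(-5) = 1 − 12/(-2) = 7.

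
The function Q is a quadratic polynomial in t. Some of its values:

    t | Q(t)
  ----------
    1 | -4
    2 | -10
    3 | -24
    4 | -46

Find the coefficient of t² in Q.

Write Q(t) = at² + bt + c; the 4 given values yield a linear system in the 3 coefficients.
Solving, Q(t) = -4t² + 6t - 6.
The coefficient of t² is -4.

-4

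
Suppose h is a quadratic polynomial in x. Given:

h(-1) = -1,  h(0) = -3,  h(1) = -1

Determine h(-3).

Write h(x) = ax² + bx + c; the 3 given values yield a linear system in the 3 coefficients.
Solving, h(x) = 2x² - 3.
Then h(-3) = 15.

15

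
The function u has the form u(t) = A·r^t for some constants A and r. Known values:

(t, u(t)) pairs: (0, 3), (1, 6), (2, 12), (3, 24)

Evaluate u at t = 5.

Consecutive ratio: 6/3 = 2, and 12/6 = 2, so r = 2.
Then A·2^0 = 3 gives A = 3, and u(t) = 3·2^t.
u(5) = 3·2^5 = 96.

96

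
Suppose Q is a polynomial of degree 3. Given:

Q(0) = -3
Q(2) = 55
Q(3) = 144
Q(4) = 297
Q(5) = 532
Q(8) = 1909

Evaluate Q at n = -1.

-8

Write Q(n) = an³ + bn² + cn + d; the 6 given values yield a linear system in the 4 coefficients.
Solving, Q(n) = 3n³ + 5n² + 7n - 3.
Then Q(-1) = -8.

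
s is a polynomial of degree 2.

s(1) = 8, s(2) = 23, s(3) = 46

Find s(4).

77

Write s(x) = ax² + bx + c; the 3 given values yield a linear system in the 3 coefficients.
Solving, s(x) = 4x² + 3x + 1.
Then s(4) = 77.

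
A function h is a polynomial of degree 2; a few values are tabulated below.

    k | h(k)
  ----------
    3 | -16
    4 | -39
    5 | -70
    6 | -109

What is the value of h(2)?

First differences: -23, -31, -39. Second differences: -8, -8.
Level-2 differences are constant, so h has degree 2.
Fitting a degree-2 polynomial gives h(k) = -4k² + 5k + 5.
Then h(2) = -1.

-1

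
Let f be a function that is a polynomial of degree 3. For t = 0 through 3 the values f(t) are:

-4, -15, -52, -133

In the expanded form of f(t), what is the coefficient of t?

Write f(t) = at³ + bt² + ct + d; the 4 given values yield a linear system in the 4 coefficients.
Solving, f(t) = -3t³ - 4t² - 4t - 4.
The coefficient of t is -4.

-4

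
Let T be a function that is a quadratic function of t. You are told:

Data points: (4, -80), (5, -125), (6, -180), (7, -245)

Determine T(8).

First differences: -45, -55, -65. Second differences: -10, -10.
Level-2 differences are constant, so T has degree 2.
Fitting a degree-2 polynomial gives T(t) = -5t².
Then T(8) = -320.

-320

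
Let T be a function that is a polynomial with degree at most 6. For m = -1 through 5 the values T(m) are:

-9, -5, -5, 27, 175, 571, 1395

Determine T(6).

2875

Write T(m) = am^6 + bm^5 + cm^4 + dm³ + em² + pm + q; the 7 given values yield a linear system in the 7 coefficients.
Solving, the top 2 coefficients vanish, and T(m) = 2m^4 + 2m³ - 4m² - 5.
Then T(6) = 2875.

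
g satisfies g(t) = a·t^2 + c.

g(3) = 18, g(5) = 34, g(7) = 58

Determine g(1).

From g(3) = 18 and g(5) = 34: 9a + c = 18 and 25a + c = 34.
Subtracting: 16a = 16, so a = 1; then c = 18 − 1·9 = 9.
So g(t) = 1t² + 9, and g(1) = 10.

10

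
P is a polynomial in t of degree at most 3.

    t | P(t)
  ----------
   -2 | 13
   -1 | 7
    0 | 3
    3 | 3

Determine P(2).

1

Write P(t) = at³ + bt² + ct + d; the 4 given values yield a linear system in the 4 coefficients.
Solving, the leading coefficient vanishes, and P(t) = t² - 3t + 3.
Then P(2) = 1.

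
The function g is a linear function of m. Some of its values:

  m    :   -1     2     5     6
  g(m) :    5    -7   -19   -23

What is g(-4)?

Write g(m) = am + b; the 4 given values yield a linear system in the 2 coefficients.
Solving, g(m) = -4m + 1.
Then g(-4) = 17.

17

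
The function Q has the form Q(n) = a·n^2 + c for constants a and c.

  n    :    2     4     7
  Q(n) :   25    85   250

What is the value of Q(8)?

From Q(2) = 25 and Q(4) = 85: 4a + c = 25 and 16a + c = 85.
Subtracting: 12a = 60, so a = 5; then c = 25 − 5·4 = 5.
So Q(n) = 5n² + 5, and Q(8) = 325.

325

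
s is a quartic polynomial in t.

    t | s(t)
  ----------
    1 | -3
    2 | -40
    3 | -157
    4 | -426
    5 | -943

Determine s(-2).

Write s(t) = at^4 + bt³ + ct² + dt + e; the 5 given values yield a linear system in the 5 coefficients.
Solving, s(t) = -t^4 - 2t³ - 3t² + t + 2.
Then s(-2) = -12.

-12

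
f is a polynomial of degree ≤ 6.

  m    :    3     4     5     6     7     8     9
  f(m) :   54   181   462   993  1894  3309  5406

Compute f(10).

8377

First differences: 127, 281, 531, 901, 1415, 2097. Second differences: 154, 250, 370, 514, 682. Third differences: 96, 120, 144, 168. Fourth differences: 24, 24, 24.
Level-4 differences are constant, so f has degree 4.
Fitting a degree-4 polynomial gives f(m) = m^4 - 2m³ + 4m² - 2m - 3.
Then f(10) = 8377.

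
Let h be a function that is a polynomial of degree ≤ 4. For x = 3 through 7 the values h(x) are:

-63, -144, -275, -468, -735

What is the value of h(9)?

First differences: -81, -131, -193, -267. Second differences: -50, -62, -74. Third differences: -12, -12.
Level-3 differences are constant, so h has degree 3.
Fitting a degree-3 polynomial gives h(x) = -2x³ - x².
Then h(9) = -1539.

-1539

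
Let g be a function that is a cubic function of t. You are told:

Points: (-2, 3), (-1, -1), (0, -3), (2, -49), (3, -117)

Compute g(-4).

Write g(t) = at³ + bt² + ct + d; the 5 given values yield a linear system in the 4 coefficients.
Solving, g(t) = -2t³ - 5t² - 5t - 3.
Then g(-4) = 65.

65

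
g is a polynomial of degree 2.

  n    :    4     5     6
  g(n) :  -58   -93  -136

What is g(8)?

-246

Write g(n) = an² + bn + c; the 3 given values yield a linear system in the 3 coefficients.
Solving, g(n) = -4n² + n + 2.
Then g(8) = -246.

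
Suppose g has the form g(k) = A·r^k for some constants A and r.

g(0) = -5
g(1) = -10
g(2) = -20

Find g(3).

-40

Consecutive ratio: -10/(-5) = 2, and -20/(-10) = 2, so r = 2.
Then A·2^0 = -5 gives A = -5, and g(k) = -5·2^k.
g(3) = -5·2^3 = -40.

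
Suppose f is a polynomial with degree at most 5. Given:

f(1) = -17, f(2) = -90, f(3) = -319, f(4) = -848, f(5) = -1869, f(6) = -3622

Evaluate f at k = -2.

-14

Write f(k) = ak^5 + bk^4 + ck³ + dk² + ek + p; the 6 given values yield a linear system in the 6 coefficients.
Solving, the leading coefficient vanishes, and f(k) = -2k^4 - 4k³ - 4k² - 3k - 4.
Then f(-2) = -14.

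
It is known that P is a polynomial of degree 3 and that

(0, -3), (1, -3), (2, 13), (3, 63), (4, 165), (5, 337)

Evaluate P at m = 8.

1453

First differences: 0, 16, 50, 102, 172. Second differences: 16, 34, 52, 70. Third differences: 18, 18, 18.
Level-3 differences are constant, so P has degree 3.
Fitting a degree-3 polynomial gives P(m) = 3m³ - m² - 2m - 3.
Then P(8) = 1453.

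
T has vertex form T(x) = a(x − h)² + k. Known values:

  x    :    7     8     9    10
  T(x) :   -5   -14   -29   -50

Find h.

First differences -9, -15, -21; second difference -6 = 2a, so a = -3.
Expanding, the x-coefficient is −2ah = 6h; matching it to the data gives h = 6, and then k = -2.
So T(x) = -3(x − 6)² − 2.
Hence h = 6.

6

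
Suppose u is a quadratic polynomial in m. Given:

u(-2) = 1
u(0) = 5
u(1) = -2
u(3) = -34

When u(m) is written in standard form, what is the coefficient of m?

-4

Write u(m) = am² + bm + c; the 4 given values yield a linear system in the 3 coefficients.
Solving, u(m) = -3m² - 4m + 5.
The coefficient of m is -4.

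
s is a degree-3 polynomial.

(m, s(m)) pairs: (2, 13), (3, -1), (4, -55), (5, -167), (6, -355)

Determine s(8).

Write s(m) = am³ + bm² + cm + d; the 5 given values yield a linear system in the 4 coefficients.
Solving, s(m) = -3m³ + 7m² + 8m - 7.
Then s(8) = -1031.

-1031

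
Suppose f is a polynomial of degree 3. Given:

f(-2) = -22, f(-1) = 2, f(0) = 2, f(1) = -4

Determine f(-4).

Write f(k) = ak³ + bk² + ck + d; the 4 given values yield a linear system in the 4 coefficients.
Solving, f(k) = 3k³ - 3k² - 6k + 2.
Then f(-4) = -214.

-214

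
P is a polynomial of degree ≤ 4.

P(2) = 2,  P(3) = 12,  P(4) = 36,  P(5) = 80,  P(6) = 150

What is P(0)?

0

First differences: 10, 24, 44, 70. Second differences: 14, 20, 26. Third differences: 6, 6.
Level-3 differences are constant, so P has degree 3.
Fitting a degree-3 polynomial gives P(n) = n³ - 2n² + n.
The constant term is P(0) = 0.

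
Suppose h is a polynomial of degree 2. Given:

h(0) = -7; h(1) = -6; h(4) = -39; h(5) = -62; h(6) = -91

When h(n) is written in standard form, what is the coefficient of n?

Write h(n) = an² + bn + c; the 5 given values yield a linear system in the 3 coefficients.
Solving, h(n) = -3n² + 4n - 7.
The coefficient of n is 4.

4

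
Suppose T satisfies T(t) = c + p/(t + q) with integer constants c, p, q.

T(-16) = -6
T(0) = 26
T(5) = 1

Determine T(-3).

(T(t) − c)(t + q) = p for each data point; the three points give a linear system in c and q, then p follows.
Solving: c = -4, q = 1, p = 30, so T(t) = -4 + 30/(t + 1).
Then T(-3) = -4 + 30/(-2) = -19.

-19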